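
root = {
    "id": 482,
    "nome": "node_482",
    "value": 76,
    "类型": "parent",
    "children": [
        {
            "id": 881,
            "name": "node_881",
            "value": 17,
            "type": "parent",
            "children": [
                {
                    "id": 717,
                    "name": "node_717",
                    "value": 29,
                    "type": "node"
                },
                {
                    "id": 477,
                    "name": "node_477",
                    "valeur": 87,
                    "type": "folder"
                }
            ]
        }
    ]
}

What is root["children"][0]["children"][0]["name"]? "node_717"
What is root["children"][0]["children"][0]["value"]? 29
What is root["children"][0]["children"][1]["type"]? "folder"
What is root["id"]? 482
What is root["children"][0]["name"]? "node_881"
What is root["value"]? 76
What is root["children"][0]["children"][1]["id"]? 477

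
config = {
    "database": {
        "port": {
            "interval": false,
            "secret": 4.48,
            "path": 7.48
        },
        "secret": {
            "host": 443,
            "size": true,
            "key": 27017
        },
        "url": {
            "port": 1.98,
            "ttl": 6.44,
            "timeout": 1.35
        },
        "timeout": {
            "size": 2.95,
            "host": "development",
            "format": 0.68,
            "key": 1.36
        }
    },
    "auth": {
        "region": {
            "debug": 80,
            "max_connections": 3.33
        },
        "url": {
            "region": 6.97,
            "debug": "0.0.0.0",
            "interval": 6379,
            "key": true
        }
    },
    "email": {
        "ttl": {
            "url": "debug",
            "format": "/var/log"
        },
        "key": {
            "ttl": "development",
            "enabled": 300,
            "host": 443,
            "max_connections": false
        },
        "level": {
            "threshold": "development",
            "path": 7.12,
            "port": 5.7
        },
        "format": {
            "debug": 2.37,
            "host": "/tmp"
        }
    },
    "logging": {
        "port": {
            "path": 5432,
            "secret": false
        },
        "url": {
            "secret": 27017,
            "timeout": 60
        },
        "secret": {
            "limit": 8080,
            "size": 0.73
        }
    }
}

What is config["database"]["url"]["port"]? 1.98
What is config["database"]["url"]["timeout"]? 1.35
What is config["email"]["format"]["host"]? "/tmp"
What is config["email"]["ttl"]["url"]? "debug"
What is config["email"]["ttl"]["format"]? "/var/log"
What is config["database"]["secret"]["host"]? 443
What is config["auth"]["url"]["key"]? True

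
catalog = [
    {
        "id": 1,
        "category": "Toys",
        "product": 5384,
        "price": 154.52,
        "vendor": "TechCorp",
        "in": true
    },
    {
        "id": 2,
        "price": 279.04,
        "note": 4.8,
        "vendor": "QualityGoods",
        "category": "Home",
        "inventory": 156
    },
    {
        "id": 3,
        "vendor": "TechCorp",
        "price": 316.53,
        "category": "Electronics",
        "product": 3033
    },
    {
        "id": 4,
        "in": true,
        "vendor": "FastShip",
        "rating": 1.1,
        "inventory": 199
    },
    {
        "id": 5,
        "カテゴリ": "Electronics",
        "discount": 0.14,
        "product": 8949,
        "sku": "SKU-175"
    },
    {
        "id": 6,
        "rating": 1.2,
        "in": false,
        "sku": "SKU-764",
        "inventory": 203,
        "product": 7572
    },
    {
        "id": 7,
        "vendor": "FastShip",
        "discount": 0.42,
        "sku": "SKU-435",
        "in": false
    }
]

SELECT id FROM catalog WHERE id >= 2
[2, 3, 4, 5, 6, 7]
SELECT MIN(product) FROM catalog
3033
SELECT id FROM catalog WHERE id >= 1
[1, 2, 3, 4, 5, 6, 7]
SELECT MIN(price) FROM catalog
154.52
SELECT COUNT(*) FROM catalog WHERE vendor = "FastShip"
2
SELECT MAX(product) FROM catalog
8949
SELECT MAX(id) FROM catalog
7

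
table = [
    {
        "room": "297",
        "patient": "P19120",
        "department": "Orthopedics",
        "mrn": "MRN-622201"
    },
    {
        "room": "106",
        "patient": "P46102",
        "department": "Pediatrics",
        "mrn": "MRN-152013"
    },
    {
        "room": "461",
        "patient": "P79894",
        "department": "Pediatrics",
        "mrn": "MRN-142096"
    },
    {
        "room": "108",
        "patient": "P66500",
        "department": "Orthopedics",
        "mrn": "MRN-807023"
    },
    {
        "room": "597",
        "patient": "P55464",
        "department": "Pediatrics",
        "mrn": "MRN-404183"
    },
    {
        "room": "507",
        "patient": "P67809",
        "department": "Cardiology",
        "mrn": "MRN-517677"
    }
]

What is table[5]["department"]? "Cardiology"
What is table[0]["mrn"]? "MRN-622201"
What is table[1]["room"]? "106"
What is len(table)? 6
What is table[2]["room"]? "461"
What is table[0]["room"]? "297"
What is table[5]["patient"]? "P67809"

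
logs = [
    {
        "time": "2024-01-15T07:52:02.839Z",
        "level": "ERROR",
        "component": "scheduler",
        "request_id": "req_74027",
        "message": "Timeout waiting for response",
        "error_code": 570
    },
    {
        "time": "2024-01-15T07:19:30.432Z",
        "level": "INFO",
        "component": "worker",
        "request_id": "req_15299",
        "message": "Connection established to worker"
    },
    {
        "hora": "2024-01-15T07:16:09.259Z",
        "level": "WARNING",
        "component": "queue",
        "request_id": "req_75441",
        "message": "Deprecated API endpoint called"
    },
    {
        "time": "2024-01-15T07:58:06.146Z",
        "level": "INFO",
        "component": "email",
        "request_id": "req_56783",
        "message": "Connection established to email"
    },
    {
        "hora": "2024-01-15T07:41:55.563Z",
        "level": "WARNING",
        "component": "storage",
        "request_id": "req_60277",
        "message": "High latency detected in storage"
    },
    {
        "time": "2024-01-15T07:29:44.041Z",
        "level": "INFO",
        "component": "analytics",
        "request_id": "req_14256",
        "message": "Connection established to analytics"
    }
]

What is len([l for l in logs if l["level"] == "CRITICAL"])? 0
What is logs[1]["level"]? "INFO"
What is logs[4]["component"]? "storage"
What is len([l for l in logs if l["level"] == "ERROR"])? 1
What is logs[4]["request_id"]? "req_60277"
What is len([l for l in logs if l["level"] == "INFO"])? 3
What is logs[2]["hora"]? "2024-01-15T07:16:09.259Z"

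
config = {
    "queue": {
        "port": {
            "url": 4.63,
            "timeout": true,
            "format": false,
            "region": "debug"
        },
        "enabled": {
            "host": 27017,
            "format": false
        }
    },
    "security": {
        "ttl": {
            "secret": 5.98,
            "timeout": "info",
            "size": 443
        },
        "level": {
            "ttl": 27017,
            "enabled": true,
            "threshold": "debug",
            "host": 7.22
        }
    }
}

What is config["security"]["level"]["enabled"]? True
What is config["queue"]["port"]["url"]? 4.63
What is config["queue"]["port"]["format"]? False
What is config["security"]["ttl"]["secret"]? 5.98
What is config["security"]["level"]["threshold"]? "debug"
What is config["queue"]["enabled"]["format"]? False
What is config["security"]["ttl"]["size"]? 443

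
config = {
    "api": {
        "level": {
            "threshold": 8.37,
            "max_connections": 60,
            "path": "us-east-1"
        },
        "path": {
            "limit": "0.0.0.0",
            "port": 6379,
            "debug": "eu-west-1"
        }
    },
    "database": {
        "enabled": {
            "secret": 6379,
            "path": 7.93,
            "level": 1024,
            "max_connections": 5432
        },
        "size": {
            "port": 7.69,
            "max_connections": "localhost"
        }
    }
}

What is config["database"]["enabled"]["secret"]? 6379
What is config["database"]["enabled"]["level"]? 1024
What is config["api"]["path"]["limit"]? "0.0.0.0"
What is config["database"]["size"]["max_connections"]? "localhost"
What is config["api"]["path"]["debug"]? "eu-west-1"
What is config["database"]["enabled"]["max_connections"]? 5432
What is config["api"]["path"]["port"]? 6379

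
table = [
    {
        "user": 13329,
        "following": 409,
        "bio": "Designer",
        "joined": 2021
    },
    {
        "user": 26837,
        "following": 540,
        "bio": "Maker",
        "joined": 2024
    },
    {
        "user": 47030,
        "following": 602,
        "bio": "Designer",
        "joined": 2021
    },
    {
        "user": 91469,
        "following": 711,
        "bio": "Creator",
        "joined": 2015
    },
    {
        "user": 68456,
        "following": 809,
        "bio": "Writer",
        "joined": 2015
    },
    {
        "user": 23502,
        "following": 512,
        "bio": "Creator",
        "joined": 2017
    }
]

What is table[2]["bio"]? "Designer"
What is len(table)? 6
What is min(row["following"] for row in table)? 409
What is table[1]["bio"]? "Maker"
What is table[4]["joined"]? 2015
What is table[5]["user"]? 23502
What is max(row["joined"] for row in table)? 2024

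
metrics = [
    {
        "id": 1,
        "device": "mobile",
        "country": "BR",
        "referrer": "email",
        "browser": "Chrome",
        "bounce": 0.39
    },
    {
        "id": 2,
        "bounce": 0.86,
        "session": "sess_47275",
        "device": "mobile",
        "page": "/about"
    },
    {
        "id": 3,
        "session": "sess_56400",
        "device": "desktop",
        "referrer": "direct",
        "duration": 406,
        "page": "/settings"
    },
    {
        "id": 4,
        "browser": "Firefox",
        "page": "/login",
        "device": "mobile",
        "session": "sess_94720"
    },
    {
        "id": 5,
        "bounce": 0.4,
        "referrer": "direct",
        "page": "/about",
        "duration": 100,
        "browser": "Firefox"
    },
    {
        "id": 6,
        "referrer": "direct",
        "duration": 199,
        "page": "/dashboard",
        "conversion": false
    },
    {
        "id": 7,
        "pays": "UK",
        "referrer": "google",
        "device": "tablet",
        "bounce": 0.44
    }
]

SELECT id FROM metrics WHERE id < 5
[1, 2, 3, 4]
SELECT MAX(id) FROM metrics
7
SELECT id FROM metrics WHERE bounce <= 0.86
[1, 2, 5, 7]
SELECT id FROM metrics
[1, 2, 3, 4, 5, 6, 7]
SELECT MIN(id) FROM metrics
1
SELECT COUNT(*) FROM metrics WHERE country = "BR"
1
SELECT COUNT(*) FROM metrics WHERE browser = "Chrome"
1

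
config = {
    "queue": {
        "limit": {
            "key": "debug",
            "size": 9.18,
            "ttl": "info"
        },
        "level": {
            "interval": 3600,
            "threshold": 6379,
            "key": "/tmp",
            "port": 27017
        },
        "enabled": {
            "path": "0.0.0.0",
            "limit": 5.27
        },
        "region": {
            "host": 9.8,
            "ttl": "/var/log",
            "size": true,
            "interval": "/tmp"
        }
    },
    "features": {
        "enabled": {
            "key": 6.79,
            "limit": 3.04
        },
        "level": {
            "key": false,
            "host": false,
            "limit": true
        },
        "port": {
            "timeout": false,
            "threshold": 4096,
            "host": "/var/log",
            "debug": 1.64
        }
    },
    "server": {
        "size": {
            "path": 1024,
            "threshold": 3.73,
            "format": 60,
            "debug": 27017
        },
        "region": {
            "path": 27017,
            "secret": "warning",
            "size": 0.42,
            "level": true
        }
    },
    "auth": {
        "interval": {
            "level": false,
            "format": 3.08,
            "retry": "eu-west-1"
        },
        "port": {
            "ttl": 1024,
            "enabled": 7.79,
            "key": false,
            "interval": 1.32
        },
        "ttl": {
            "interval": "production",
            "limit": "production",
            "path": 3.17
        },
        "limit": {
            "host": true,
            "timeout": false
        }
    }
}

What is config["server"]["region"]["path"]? 27017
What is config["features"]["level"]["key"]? False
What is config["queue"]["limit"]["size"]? 9.18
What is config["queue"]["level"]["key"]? "/tmp"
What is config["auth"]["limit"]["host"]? True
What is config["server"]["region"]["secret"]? "warning"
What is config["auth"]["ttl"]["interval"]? "production"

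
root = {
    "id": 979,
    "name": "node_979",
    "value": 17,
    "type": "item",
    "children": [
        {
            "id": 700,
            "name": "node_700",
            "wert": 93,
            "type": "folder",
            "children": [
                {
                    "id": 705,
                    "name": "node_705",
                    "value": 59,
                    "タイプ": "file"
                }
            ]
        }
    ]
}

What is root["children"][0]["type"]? "folder"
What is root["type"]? "item"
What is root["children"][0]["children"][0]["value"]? 59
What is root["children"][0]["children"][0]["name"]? "node_705"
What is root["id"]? 979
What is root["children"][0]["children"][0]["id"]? 705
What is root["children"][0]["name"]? "node_700"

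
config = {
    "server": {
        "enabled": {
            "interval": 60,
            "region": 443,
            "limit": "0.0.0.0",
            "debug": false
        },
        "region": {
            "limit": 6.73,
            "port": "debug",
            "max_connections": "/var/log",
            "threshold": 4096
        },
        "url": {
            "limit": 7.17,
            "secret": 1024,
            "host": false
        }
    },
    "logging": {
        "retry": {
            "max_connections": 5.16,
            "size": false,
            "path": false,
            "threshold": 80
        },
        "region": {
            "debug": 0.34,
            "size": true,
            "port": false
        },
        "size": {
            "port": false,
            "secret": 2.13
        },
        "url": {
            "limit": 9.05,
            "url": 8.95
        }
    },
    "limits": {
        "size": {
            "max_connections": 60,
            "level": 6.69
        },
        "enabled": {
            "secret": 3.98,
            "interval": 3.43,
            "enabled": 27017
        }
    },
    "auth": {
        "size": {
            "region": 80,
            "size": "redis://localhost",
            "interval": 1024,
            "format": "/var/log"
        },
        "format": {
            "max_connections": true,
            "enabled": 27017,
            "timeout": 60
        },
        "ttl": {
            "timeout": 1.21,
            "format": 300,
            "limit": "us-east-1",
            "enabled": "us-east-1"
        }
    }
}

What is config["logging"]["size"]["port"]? False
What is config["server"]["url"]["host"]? False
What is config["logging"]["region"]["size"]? True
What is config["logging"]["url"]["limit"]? 9.05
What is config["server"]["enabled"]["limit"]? "0.0.0.0"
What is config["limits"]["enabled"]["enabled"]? 27017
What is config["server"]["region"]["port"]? "debug"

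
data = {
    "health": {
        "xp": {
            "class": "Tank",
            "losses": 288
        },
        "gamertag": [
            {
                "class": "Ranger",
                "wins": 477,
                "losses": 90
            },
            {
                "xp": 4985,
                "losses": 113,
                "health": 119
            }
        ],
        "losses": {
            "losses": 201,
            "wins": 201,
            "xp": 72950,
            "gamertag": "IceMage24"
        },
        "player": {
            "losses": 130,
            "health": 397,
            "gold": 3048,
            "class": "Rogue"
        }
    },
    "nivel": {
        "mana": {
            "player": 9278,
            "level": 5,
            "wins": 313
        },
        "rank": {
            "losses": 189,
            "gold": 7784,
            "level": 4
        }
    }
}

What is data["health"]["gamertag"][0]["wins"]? 477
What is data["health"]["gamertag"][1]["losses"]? 113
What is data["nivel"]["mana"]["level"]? 5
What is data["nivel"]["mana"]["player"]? 9278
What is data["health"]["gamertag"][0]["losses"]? 90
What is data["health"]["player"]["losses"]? 130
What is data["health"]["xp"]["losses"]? 288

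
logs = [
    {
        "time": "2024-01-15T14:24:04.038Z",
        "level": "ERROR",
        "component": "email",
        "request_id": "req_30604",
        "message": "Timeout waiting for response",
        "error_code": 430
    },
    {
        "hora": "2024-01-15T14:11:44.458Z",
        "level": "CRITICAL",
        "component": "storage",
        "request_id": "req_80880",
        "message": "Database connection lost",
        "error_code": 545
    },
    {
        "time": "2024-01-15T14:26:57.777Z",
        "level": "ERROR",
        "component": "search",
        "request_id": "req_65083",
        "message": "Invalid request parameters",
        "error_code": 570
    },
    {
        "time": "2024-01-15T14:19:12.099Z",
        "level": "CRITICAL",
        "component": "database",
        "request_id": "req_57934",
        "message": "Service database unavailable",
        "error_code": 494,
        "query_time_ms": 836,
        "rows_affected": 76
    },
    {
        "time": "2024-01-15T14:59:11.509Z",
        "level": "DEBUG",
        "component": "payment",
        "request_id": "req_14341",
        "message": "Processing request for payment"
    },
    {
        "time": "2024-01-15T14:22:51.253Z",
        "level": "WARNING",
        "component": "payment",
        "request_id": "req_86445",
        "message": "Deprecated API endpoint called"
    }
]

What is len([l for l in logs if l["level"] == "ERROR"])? 2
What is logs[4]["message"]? "Processing request for payment"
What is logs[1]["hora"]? "2024-01-15T14:11:44.458Z"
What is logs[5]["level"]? "WARNING"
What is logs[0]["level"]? "ERROR"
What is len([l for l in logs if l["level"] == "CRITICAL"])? 2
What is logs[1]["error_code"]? 545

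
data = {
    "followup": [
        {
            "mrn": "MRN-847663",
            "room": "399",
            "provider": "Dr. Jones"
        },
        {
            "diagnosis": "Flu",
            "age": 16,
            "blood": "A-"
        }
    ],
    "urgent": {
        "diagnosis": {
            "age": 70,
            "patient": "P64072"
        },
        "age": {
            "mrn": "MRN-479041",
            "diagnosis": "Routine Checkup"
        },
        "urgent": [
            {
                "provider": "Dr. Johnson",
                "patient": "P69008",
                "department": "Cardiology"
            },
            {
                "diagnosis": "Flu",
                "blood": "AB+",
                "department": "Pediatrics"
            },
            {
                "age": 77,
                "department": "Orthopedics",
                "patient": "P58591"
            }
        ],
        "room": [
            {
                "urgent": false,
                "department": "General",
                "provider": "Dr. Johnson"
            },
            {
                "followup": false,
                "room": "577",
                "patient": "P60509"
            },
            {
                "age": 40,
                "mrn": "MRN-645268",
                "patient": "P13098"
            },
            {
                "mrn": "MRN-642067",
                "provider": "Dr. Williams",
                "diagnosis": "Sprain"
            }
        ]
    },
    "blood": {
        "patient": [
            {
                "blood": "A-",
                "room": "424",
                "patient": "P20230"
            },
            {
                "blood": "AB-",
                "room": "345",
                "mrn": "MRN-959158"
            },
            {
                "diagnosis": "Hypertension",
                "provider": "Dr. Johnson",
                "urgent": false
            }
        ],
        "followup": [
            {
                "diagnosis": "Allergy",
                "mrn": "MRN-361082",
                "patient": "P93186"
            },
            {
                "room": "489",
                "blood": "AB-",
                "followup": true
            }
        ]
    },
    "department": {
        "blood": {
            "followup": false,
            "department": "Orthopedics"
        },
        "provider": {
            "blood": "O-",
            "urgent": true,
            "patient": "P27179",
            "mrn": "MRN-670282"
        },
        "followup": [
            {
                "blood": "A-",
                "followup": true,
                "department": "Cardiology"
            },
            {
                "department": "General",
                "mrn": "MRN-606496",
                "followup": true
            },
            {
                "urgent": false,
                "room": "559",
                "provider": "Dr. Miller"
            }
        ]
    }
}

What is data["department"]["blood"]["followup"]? False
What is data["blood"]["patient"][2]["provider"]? "Dr. Johnson"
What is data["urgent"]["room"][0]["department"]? "General"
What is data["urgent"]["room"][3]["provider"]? "Dr. Williams"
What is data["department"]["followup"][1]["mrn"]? "MRN-606496"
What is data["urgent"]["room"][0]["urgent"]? False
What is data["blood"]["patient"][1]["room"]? "345"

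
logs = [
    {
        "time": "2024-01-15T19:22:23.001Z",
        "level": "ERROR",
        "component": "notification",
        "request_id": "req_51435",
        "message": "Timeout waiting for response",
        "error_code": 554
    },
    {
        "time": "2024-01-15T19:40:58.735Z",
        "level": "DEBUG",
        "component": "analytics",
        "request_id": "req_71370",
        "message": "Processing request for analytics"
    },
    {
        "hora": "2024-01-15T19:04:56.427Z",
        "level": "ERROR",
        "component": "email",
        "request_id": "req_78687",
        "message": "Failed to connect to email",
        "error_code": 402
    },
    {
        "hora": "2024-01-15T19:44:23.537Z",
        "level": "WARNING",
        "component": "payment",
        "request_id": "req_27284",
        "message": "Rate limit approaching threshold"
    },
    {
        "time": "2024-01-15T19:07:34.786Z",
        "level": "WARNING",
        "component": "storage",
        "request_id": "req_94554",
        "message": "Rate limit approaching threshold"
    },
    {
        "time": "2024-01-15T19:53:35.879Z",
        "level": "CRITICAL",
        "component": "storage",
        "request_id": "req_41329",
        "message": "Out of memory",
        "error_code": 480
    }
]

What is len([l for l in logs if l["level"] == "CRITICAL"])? 1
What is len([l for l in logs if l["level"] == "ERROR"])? 2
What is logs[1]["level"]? "DEBUG"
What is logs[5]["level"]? "CRITICAL"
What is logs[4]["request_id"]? "req_94554"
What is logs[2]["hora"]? "2024-01-15T19:04:56.427Z"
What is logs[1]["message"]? "Processing request for analytics"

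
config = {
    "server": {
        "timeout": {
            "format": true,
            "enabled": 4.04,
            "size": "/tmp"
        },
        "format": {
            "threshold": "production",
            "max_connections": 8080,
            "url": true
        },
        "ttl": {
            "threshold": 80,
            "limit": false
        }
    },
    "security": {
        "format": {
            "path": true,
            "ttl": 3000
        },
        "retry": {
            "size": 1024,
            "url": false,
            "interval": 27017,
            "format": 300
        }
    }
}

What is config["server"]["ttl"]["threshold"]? 80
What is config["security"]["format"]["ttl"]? 3000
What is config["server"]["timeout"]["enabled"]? 4.04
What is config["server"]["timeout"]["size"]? "/tmp"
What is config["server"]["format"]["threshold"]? "production"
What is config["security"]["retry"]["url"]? False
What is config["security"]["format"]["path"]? True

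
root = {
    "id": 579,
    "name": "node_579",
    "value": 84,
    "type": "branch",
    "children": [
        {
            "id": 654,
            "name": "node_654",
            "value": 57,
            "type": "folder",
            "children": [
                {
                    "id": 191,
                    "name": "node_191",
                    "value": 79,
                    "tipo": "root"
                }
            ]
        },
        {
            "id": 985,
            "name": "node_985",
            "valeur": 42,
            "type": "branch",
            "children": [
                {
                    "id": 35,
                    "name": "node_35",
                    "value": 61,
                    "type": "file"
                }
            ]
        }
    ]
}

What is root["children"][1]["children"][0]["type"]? "file"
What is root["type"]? "branch"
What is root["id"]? 579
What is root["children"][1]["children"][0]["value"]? 61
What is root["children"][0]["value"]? 57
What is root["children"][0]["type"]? "folder"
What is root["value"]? 84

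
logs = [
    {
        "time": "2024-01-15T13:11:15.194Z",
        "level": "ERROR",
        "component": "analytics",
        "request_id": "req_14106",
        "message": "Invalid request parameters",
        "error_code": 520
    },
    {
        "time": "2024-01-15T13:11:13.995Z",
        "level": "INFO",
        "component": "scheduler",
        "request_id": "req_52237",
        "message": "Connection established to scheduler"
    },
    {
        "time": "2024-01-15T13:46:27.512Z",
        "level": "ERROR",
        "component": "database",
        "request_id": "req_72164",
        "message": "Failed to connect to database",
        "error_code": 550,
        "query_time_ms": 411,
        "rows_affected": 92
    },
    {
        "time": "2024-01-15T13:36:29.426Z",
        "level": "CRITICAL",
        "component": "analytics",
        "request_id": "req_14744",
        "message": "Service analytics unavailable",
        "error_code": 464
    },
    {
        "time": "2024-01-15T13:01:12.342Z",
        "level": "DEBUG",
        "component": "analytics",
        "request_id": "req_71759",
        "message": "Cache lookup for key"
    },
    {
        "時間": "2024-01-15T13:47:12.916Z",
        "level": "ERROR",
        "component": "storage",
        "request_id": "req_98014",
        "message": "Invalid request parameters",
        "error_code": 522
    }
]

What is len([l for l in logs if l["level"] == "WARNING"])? 0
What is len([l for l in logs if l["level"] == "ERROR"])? 3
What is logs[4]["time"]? "2024-01-15T13:01:12.342Z"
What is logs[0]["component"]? "analytics"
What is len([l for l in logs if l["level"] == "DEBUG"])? 1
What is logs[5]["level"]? "ERROR"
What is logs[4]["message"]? "Cache lookup for key"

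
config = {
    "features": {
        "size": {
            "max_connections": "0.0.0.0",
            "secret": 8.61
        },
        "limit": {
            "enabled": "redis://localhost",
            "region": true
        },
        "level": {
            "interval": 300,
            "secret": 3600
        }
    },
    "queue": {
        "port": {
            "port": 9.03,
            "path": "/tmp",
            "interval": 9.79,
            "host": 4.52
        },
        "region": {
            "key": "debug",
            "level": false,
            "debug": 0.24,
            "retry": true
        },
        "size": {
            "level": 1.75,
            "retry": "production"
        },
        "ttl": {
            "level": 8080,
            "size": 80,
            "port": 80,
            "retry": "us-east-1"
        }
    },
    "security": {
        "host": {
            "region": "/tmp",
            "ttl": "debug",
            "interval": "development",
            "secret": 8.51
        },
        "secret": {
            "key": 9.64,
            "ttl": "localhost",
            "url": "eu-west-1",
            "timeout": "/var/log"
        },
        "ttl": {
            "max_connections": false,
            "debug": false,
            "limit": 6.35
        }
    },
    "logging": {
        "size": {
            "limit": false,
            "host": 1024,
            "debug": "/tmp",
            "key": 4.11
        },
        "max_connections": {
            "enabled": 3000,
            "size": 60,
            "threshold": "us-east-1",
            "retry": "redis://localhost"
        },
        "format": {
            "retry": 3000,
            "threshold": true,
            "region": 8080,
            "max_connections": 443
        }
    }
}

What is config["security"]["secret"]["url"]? "eu-west-1"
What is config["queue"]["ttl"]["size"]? 80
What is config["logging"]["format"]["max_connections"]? 443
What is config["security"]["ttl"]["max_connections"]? False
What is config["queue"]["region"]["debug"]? 0.24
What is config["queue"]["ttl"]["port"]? 80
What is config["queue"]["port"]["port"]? 9.03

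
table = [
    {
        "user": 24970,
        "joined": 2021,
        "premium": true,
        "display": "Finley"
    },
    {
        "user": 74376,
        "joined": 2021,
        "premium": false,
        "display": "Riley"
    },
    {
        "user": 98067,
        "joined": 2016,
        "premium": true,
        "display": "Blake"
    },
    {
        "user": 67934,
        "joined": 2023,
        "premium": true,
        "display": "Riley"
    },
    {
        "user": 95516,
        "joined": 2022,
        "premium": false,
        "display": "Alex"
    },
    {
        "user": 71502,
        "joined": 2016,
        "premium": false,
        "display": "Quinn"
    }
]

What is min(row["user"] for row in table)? 24970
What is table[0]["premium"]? True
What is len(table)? 6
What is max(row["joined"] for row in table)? 2023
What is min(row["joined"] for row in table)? 2016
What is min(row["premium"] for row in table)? False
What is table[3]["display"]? "Riley"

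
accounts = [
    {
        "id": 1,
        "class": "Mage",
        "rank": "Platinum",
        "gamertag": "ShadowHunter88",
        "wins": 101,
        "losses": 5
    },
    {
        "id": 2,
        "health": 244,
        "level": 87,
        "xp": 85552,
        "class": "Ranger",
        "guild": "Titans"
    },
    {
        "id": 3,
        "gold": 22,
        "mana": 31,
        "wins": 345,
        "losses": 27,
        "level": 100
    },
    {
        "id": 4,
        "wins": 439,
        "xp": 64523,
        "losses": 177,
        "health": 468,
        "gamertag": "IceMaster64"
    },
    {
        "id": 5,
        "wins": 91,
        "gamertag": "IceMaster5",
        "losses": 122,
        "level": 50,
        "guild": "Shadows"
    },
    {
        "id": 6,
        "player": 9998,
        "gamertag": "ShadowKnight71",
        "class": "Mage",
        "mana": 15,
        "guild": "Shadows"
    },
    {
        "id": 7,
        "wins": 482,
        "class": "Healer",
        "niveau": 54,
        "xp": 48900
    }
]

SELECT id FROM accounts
[1, 2, 3, 4, 5, 6, 7]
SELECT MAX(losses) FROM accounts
177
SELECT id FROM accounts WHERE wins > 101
[3, 4, 7]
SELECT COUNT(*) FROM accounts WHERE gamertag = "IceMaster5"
1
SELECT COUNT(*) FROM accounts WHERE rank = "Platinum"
1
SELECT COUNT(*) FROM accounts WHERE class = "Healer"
1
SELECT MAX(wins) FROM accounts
482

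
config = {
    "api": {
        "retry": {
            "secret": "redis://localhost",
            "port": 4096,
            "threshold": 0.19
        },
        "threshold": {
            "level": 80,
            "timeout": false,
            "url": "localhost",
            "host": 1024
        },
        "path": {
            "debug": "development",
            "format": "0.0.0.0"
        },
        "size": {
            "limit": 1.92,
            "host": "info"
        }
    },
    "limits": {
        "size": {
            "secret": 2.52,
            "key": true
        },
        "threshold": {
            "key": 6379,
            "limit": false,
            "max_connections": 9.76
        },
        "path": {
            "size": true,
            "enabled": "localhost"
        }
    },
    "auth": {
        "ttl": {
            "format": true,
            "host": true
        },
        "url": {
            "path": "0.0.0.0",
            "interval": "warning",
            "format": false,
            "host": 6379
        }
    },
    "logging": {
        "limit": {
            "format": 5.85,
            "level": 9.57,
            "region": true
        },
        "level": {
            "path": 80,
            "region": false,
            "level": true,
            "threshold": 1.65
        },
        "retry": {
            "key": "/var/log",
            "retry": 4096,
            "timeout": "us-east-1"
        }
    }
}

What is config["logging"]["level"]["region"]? False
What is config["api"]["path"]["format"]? "0.0.0.0"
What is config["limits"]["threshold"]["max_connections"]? 9.76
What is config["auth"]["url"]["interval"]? "warning"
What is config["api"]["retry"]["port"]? 4096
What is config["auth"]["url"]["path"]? "0.0.0.0"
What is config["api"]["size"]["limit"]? 1.92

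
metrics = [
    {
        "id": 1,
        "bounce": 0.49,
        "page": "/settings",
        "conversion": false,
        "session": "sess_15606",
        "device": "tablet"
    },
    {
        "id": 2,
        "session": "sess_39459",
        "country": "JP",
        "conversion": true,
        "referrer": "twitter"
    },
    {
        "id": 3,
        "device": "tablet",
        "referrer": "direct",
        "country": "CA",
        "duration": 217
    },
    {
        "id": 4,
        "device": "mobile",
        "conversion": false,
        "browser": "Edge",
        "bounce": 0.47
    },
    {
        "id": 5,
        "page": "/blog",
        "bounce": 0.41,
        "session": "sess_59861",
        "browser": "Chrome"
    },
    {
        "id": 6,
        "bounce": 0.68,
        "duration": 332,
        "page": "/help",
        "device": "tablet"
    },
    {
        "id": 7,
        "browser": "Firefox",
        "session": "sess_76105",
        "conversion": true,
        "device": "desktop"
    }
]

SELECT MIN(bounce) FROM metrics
0.41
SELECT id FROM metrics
[1, 2, 3, 4, 5, 6, 7]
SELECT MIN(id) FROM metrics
1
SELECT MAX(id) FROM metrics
7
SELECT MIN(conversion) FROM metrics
False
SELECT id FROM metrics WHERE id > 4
[5, 6, 7]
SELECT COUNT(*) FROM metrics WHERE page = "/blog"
1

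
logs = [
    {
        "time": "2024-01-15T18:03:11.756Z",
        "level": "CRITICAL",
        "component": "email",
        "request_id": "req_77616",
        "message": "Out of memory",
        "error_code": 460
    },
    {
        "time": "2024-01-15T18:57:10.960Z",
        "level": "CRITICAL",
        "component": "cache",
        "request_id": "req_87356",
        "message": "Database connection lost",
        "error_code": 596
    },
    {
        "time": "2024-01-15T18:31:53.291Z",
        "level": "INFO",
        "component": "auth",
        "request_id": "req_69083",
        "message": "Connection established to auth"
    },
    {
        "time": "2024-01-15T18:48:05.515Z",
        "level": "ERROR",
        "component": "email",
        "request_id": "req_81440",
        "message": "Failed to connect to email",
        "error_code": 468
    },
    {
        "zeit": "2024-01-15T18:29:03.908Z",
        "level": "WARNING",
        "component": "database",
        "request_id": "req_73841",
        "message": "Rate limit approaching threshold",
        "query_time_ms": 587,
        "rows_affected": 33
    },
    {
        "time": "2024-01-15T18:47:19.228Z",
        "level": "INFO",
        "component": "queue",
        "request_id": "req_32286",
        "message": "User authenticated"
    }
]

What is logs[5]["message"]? "User authenticated"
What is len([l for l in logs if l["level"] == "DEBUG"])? 0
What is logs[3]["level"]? "ERROR"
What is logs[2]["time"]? "2024-01-15T18:31:53.291Z"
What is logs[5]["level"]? "INFO"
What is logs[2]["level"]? "INFO"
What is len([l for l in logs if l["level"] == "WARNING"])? 1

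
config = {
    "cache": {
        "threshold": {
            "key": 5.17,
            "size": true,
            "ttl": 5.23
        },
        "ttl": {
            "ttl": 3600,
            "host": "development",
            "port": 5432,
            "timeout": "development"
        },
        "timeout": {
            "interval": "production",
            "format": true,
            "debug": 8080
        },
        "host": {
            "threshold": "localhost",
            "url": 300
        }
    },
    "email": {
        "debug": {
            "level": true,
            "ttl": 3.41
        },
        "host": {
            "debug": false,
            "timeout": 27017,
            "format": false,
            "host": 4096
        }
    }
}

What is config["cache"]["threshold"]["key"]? 5.17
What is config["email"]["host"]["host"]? 4096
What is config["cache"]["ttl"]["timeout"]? "development"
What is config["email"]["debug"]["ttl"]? 3.41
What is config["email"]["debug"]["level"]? True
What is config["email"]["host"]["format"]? False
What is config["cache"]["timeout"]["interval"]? "production"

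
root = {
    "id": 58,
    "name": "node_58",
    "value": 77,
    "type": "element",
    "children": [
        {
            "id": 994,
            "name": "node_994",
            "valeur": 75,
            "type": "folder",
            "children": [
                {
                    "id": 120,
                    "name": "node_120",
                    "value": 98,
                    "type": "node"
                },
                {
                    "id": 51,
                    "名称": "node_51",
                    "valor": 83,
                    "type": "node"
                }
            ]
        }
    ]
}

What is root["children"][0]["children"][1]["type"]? "node"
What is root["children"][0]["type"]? "folder"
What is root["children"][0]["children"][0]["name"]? "node_120"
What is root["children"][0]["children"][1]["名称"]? "node_51"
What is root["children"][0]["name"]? "node_994"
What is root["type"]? "element"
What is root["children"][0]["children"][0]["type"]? "node"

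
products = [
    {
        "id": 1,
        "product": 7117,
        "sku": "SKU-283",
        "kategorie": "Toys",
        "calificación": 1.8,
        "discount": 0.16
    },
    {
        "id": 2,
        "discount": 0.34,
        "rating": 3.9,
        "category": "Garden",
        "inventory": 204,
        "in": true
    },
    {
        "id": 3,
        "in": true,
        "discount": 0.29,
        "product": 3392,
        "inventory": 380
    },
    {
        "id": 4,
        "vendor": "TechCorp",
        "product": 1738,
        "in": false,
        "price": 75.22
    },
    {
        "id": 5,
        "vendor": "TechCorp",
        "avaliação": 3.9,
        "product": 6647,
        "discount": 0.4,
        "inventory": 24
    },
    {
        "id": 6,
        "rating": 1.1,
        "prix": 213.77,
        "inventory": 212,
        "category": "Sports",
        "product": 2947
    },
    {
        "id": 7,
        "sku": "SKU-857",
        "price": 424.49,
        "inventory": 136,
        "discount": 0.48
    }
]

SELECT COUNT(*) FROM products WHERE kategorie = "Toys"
1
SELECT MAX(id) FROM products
7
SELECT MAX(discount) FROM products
0.48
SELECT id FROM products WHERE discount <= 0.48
[1, 2, 3, 5, 7]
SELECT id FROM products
[1, 2, 3, 4, 5, 6, 7]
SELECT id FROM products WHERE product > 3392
[1, 5]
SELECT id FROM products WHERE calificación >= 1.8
[1]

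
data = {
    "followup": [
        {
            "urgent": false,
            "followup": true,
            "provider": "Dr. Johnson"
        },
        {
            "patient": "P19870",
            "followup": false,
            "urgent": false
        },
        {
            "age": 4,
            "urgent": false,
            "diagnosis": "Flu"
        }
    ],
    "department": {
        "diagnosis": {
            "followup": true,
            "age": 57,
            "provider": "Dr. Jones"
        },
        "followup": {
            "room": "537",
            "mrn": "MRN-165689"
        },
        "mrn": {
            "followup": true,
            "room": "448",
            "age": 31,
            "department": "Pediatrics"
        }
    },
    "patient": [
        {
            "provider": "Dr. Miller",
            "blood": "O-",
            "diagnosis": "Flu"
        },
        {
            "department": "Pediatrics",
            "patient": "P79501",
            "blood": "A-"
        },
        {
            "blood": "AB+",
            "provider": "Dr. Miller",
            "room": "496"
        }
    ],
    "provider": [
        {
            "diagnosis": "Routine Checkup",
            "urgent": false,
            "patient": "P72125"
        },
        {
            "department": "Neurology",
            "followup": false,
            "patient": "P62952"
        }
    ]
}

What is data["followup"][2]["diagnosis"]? "Flu"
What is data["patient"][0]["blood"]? "O-"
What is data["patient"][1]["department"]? "Pediatrics"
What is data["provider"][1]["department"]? "Neurology"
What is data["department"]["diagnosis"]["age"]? 57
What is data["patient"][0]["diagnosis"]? "Flu"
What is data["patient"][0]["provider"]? "Dr. Miller"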